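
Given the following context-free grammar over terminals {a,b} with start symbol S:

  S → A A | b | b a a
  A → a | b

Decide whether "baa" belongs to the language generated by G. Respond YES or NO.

Convert to CNF:
  S -> A A | T0 X2 | b
  A -> a | b
  T0 -> b
  T1 -> a
  X2 -> T1 T1

CYK fill:
  cell(0,0) b: {A,S,T0}  orig:{A,S}
  cell(1,1) a: {A,T1}  orig:{A}
  cell(2,2) a: {A,T1}  orig:{A}
  cell(0,1) ba: {S}
  cell(1,2) aa: {S,X2}  orig:{S}
  cell(0,2) baa: {S}

S ∈ T[0,2] ⇒ YES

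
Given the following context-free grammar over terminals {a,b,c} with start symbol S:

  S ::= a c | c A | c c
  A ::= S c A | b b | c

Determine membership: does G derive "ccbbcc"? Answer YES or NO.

CNF form of G:
  S -> T0 A | T0 T0 | T2 T0
  A -> S X3 | T1 T1 | c
  T0 -> c
  T1 -> b
  T2 -> a
  X3 -> T0 A

CYK table (by increasing span):
  [0..0]={A,T0}  "c"  orig:{A}
  [1..1]={A,T0}  "c"  orig:{A}
  [2..2]={T1}  "b"  orig:{}
  [3..3]={T1}  "b"  orig:{}
  [4..4]={A,T0}  "c"  orig:{A}
  [5..5]={A,T0}  "c"  orig:{A}
  [0..1]={S,X3}  "cc"  orig:{S}
  [1..2]=∅  "cb"
  [2..3]={A}  "bb"
  [3..4]=∅  "bc"
  [4..5]={S,X3}  "cc"  orig:{S}
  [0..2]=∅  "ccb"
  [1..3]={S,X3}  "cbb"  orig:{S}
  [2..4]=∅  "bbc"
  [3..5]=∅  "bcc"
  [0..3]=∅  "ccbb"
  [1..4]=∅  "cbbc"
  [2..5]=∅  "bbcc"
  [0..4]=∅  "ccbbc"
  [1..5]={A}  "cbbcc"
  [0..5]={S,X3}  "ccbbcc"  orig:{S}

S ∈ T[0,5] ⇒ YES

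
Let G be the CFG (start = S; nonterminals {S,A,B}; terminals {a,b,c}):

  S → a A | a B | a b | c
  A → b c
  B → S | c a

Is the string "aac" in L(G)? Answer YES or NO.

CNF form of G:
  S -> T2 A | T2 B | T2 T0 | c
  A -> T0 T1
  B -> T1 T2 | T2 A | T2 B | T2 T0 | c
  T0 -> b
  T1 -> c
  T2 -> a

Fill CYK table bottom-up:
  T[0,0] 'a' = {T2}  orig:{}
  T[1,1] 'a' = {T2}  orig:{}
  T[2,2] 'c' = {B,S,T1}  orig:{B,S}
  T[0,1] 'aa' = ∅
  T[1,2] 'ac' = {B,S}
  T[0,2] 'aac' = {B,S}

S ∈ T[0,2] ⇒ YES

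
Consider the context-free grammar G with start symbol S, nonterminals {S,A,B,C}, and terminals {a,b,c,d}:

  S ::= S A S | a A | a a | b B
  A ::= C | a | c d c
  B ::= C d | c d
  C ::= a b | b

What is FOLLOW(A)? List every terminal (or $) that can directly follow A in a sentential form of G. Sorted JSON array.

FIRST sets, iterate to fixpoint:
round 1:
  A via A→a: +{a}
  A via A→c d c: +{c}
  B via B→c d: +{c}
  C via C→a b: +{a}
  C via C→b: +{b}
  S via S→a A: +{a}
  S via S→b B: +{b}
  FIRST(S)={a,b}  FIRST(A)={a,c}  FIRST(B)={c}  FIRST(C)={a,b}
round 2:
  A via A→C: +{b}
  B via B→C d: +{a,b}
  FIRST(S)={a,b}  FIRST(A)={a,b,c}  FIRST(B)={a,b,c}  FIRST(C)={a,b}
round 3: (stable)
  FIRST(S)={a,b}  FIRST(A)={a,b,c}  FIRST(B)={a,b,c}  FIRST(C)={a,b}

FOLLOW sets:
FOLLOW(S) := {$}
pass 1:
  B→C d: FOLLOW(C) ⊇ FIRST(d) = {d}; new: +{d}
  S→S A S: FOLLOW(S) ⊇ FIRST(A) = {a,b,c}; new: +{a,b,c}
  S→S A S: FOLLOW(A) ⊇ FIRST(S) = {a,b}; new: +{a,b}
  S→a A: FOLLOW(A) ⊇ FOLLOW(S) ⊇ {$,a,b,c}; new: +{$,c}
  S→b B: FOLLOW(B) ⊇ FOLLOW(S) ⊇ {$,a,b,c}; new: +{$,a,b,c}
  S: {$,a,b,c}  A: {$,a,b,c}  B: {$,a,b,c}  C: {d}
pass 2:
  A→C: FOLLOW(C) ⊇ FOLLOW(A) ⊇ {$,a,b,c}; new: +{$,a,b,c}
  S: {$,a,b,c}  A: {$,a,b,c}  B: {$,a,b,c}  C: {$,a,b,c,d}
pass 3: (stable)
  S: {$,a,b,c}  A: {$,a,b,c}  B: {$,a,b,c}  C: {$,a,b,c,d}

FOLLOW(A) = ["$", "a", "b", "c"]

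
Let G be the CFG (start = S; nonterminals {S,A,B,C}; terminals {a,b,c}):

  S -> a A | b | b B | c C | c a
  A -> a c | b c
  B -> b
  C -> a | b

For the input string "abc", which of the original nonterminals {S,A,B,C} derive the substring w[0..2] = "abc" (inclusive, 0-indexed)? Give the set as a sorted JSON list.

CNF form of G:
  S -> T0 A | T1 C | T1 T0 | T2 B | b
  A -> T0 T1 | T2 T1
  B -> b
  C -> a | b
  T0 -> a
  T1 -> c
  T2 -> b

CYK fill, restricted to cells inside w[0..2]:
  [0..0]={C,T0}  "a"  orig:{C}
  [1..1]={B,C,S,T2}  "b"  orig:{B,C,S}
  [2..2]={T1}  "c"  orig:{}
  [0..1]=∅  "ab"
  [1..2]={A}  "bc"
  [0..2]={S}  "abc"

Original NTs in T[0,2] deriving "abc": ["S"]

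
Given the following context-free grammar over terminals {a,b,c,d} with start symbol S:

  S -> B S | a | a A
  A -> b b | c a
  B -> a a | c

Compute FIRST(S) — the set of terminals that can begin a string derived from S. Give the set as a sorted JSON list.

Compute FIRST by fixpoint:
round 1:
  A via A→b b: +{b}
  A via A→c a: +{c}
  B via B→a a: +{a}
  B via B→c: +{c}
  S via S→B S: +{a,c}
  S: {a,c}  A: {b,c}  B: {a,c}
round 2: (stable)
  S: {a,c}  A: {b,c}  B: {a,c}

FIRST(S) = ["a", "c"]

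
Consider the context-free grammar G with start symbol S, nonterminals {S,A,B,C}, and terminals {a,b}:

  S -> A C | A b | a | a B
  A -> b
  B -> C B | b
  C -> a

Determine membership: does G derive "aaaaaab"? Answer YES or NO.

CNF form of G:
  S -> A C | A T0 | T1 B | a
  A -> b
  B -> C B | b
  C -> a
  T0 -> b
  T1 -> a

Fill CYK table bottom-up:
  T[0,0] 'a' = {C,S,T1}  orig:{C,S}
  T[1,1] 'a' = {C,S,T1}  orig:{C,S}
  T[2,2] 'a' = {C,S,T1}  orig:{C,S}
  T[3,3] 'a' = {C,S,T1}  orig:{C,S}
  T[4,4] 'a' = {C,S,T1}  orig:{C,S}
  T[5,5] 'a' = {C,S,T1}  orig:{C,S}
  T[6,6] 'b' = {A,B,T0}  orig:{A,B}
  T[0,1] 'aa' = ∅
  T[1,2] 'aa' = ∅
  T[2,3] 'aa' = ∅
  T[3,4] 'aa' = ∅
  T[4,5] 'aa' = ∅
  T[5,6] 'ab' = {B,S}
  T[0,2] 'aaa' = ∅
  T[1,3] 'aaa' = ∅
  T[2,4] 'aaa' = ∅
  T[3,5] 'aaa' = ∅
  T[4,6] 'aab' = {B,S}
  T[0,3] 'aaaa' = ∅
  T[1,4] 'aaaa' = ∅
  T[2,5] 'aaaa' = ∅
  T[3,6] 'aaab' = {B,S}
  T[0,4] 'aaaaa' = ∅
  T[1,5] 'aaaaa' = ∅
  T[2,6] 'aaaab' = {B,S}
  T[0,5] 'aaaaaa' = ∅
  T[1,6] 'aaaaab' = {B,S}
  T[0,6] 'aaaaaab' = {B,S}

S ∈ T[0,6] ⇒ YES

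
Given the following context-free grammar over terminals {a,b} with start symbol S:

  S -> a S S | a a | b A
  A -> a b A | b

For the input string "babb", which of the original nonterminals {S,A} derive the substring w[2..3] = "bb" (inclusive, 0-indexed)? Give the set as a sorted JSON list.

CNF form of G:
  S -> T0 T0 | T0 X3 | T1 A
  A -> T0 X2 | b
  T0 -> a
  T1 -> b
  X2 -> T1 A
  X3 -> S S

CYK table (by increasing span), restricted to cells inside w[2..3]:
  T[2,2] 'b' = {A,T1}  orig:{A}
  T[3,3] 'b' = {A,T1}  orig:{A}
  T[2,3] 'bb' = {S,X2}  orig:{S}

Original NTs in T[2,3] deriving "bb": ["S"]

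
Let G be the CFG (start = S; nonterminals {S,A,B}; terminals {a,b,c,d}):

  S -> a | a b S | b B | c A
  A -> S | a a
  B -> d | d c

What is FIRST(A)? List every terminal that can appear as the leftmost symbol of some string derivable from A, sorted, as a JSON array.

FIRST iteration:
iter 1:
  A via A→a a: +{a}
  B via B→d: +{d}
  S via S→a: +{a}
  S via S→b B: +{b}
  S via S→c A: +{c}
  FIRST[S]={a,b,c}  FIRST[A]={a}  FIRST[B]={d}
iter 2:
  A via A→S: +{b,c}
  FIRST[S]={a,b,c}  FIRST[A]={a,b,c}  FIRST[B]={d}
iter 3: — fixpoint
  FIRST[S]={a,b,c}  FIRST[A]={a,b,c}  FIRST[B]={d}

FIRST(A) = ["a", "b", "c"]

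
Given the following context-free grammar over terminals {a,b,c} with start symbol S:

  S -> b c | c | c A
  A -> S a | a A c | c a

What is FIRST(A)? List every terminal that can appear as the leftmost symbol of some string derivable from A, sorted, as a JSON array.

FIRST iteration:
round 1:
  A via A→a A c: +{a}
  A via A→c a: +{c}
  S via S→b c: +{b}
  S via S→c: +{c}
  FIRST[S]={b,c}  FIRST[A]={a,c}
round 2:
  A via A→S a: +{b}
  FIRST[S]={b,c}  FIRST[A]={a,b,c}
round 3: done
  FIRST[S]={b,c}  FIRST[A]={a,b,c}

FIRST(A) = ["a", "b", "c"]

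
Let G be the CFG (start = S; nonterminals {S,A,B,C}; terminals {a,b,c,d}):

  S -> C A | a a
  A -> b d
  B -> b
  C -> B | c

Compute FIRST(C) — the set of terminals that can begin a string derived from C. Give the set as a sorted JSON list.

FIRST iteration:
iter 1:
  A via A→b d: +{b}
  B via B→b: +{b}
  C via C→B: +{b}
  C via C→c: +{c}
  S via S→C A: +{b,c}
  S via S→a a: +{a}
  S: {a,b,c}  A: {b}  B: {b}  C: {b,c}
iter 2: done
  S: {a,b,c}  A: {b}  B: {b}  C: {b,c}

FIRST(C) = ["b", "c"]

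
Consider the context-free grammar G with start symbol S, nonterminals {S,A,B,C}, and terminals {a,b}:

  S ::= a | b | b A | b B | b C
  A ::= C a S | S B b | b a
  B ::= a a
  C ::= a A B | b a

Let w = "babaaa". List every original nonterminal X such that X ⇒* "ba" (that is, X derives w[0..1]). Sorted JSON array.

CNF form of G:
  S -> T1 A | T1 B | T1 C | a | b
  A -> C X2 | S X3 | T1 T0
  B -> T0 T0
  C -> T0 X4 | T1 T0
  T0 -> a
  T1 -> b
  X2 -> T0 S
  X3 -> B T1
  X4 -> A B

Fill CYK table bottom-up (cells [i..j] with 0 ≤ i ≤ j ≤ 1 only):
  [0..0]={S,T1}  "b"  orig:{S}
  [1..1]={S,T0}  "a"  orig:{S}
  [0..1]={A,C}  "ba"

Original NTs in T[0,1] deriving "ba": ["A", "C"]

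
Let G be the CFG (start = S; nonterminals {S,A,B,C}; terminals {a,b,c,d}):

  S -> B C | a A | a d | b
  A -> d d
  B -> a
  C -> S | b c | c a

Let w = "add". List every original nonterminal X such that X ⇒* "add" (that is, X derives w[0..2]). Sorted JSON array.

CNF form of G:
  S -> B C | T1 A | T1 T0 | b
  A -> T0 T0
  B -> a
  C -> B C | T1 A | T1 T0 | T2 T3 | T3 T1 | b
  T0 -> d
  T1 -> a
  T2 -> b
  T3 -> c

CYK fill — only the sub-triangle for w[0..2]:
  T[0,0] 'a' = {B,T1}  orig:{B}
  T[1,1] 'd' = {T0}  orig:{}
  T[2,2] 'd' = {T0}  orig:{}
  T[0,1] 'ad' = {C,S}
  T[1,2] 'dd' = {A}
  T[0,2] 'add' = {C,S}

Original NTs in T[0,2] deriving "add": ["C", "S"]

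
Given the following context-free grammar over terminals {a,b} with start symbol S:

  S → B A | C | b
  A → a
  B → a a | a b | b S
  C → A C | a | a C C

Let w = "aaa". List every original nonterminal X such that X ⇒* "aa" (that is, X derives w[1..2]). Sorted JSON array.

CNF form of G:
  S -> A C | B A | T0 X3 | a | b
  A -> a
  B -> T0 T0 | T0 T1 | T1 S
  C -> A C | T0 X2 | a
  T0 -> a
  T1 -> b
  X2 -> C C
  X3 -> C C

CYK table (by increasing span), restricted to cells inside w[1..2]:
  [1..1]={A,C,S,T0}  "a"  orig:{A,C,S}
  [2..2]={A,C,S,T0}  "a"  orig:{A,C,S}
  [1..2]={B,C,S,X2,X3}  "aa"  orig:{B,C,S}

Original NTs in T[1,2] deriving "aa": ["B", "C", "S"]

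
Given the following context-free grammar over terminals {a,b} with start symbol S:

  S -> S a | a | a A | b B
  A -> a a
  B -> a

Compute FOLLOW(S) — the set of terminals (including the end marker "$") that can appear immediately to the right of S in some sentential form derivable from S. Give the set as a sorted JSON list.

FIRST iteration:
round 1:
  A via A→a a: +{a}
  B via B→a: +{a}
  S via S→a: +{a}
  S via S→b B: +{b}
  S: {a,b}  A: {a}  B: {a}
round 2: — fixpoint
  S: {a,b}  A: {a}  B: {a}

FOLLOW sets:
FOLLOW(S) := {$}
round 1:
  S→S a: FOLLOW(S) ⊇ FIRST(a) = {a}; new: +{a}
  S→a A: FOLLOW(A) ⊇ FOLLOW(S) ⊇ {$,a}; new: +{$,a}
  S→b B: FOLLOW(B) ⊇ FOLLOW(S) ⊇ {$,a}; new: +{$,a}
  FOLLOW[S]={$,a}  FOLLOW[A]={$,a}  FOLLOW[B]={$,a}
round 2: (stable)
  FOLLOW[S]={$,a}  FOLLOW[A]={$,a}  FOLLOW[B]={$,a}

FOLLOW(S) = ["$", "a"]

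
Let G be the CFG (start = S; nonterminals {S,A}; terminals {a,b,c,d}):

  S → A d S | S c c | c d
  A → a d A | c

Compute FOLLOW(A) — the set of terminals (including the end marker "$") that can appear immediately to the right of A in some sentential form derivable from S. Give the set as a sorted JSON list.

FIRST iteration:
[1]
  A via A→a d A: +{a}
  A via A→c: +{c}
  S via S→A d S: +{a,c}
  S: {a,c}  A: {a,c}
[2] (stable)
  S: {a,c}  A: {a,c}

Compute FOLLOW by fixpoint:
initialize: $ ∈ FOLLOW(S)
iter 1:
  S→A d S: FOLLOW(A) ⊇ FIRST(d) = {d}; new: +{d}
  S→S c c: FOLLOW(S) ⊇ FIRST(c) = {c}; new: +{c}
  FOLLOW[S]={$,c}  FOLLOW[A]={d}
iter 2: — fixpoint
  FOLLOW[S]={$,c}  FOLLOW[A]={d}

FOLLOW(A) = ["d"]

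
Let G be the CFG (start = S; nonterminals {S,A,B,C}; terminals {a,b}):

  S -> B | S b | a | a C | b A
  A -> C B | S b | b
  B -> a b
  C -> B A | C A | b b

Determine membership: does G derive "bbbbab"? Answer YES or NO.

CNF form of G:
  S -> S T0 | T0 A | T1 C | T1 T0 | a
  A -> C B | S T0 | b
  B -> T1 T0
  C -> B A | C A | T0 T0
  T0 -> b
  T1 -> a

CYK table (by increasing span):
  cell(0,0) b: {A,T0}  orig:{A}
  cell(1,1) b: {A,T0}  orig:{A}
  cell(2,2) b: {A,T0}  orig:{A}
  cell(3,3) b: {A,T0}  orig:{A}
  cell(4,4) a: {S,T1}  orig:{S}
  cell(5,5) b: {A,T0}  orig:{A}
  cell(0,1) bb: {C,S}
  cell(1,2) bb: {C,S}
  cell(2,3) bb: {C,S}
  cell(3,4) ba: ∅
  cell(4,5) ab: {A,B,S}
  cell(0,2) bbb: {A,C,S}
  cell(1,3) bbb: {A,C,S}
  cell(2,4) bba: ∅
  cell(3,5) bab: {S}
  cell(0,3) bbbb: {A,C,S}
  cell(1,4) bbba: ∅
  cell(2,5) bbab: {A,C}
  cell(0,4) bbbba: ∅
  cell(1,5) bbbab: {A,C,S}
  cell(0,5) bbbbab: {A,C,S}

S ∈ T[0,5] ⇒ YES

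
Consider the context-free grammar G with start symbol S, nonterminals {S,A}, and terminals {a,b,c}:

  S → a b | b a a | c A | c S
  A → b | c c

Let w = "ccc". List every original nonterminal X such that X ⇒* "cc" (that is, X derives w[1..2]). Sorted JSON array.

CNF form of G:
  S -> T0 A | T0 S | T1 T2 | T2 X3
  A -> T0 T0 | b
  T0 -> c
  T1 -> a
  T2 -> b
  X3 -> T1 T1

CYK table (by increasing span) (cells [i..j] with 1 ≤ i ≤ j ≤ 2 only):
  cell(1,1) c: {T0}  orig:{}
  cell(2,2) c: {T0}  orig:{}
  cell(1,2) cc: {A}

Original NTs in T[1,2] deriving "cc": ["A"]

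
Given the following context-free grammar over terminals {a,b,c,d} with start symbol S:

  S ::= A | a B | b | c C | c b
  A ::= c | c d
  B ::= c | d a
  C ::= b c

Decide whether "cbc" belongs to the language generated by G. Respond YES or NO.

CNF form of G:
  S -> T0 C | T0 T1 | T0 T3 | T2 B | b | c
  A -> T0 T1 | c
  B -> T1 T2 | c
  C -> T3 T0
  T0 -> c
  T1 -> d
  T2 -> a
  T3 -> b

Fill CYK table bottom-up:
  T[0,0] 'c' = {A,B,S,T0}  orig:{A,B,S}
  T[1,1] 'b' = {S,T3}  orig:{S}
  T[2,2] 'c' = {A,B,S,T0}  orig:{A,B,S}
  T[0,1] 'cb' = {S}
  T[1,2] 'bc' = {C}
  T[0,2] 'cbc' = {S}

S ∈ T[0,2] ⇒ YES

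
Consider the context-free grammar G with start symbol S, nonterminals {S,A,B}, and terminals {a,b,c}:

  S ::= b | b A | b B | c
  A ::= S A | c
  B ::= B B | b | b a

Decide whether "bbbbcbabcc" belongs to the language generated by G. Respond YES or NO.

Convert to CNF:
  S -> T0 A | T0 B | b | c
  A -> S A | c
  B -> B B | T0 T1 | b
  T0 -> b
  T1 -> a

CYK table (by increasing span):
  cell(0,0) b: {B,S,T0}  orig:{B,S}
  cell(1,1) b: {B,S,T0}  orig:{B,S}
  cell(2,2) b: {B,S,T0}  orig:{B,S}
  cell(3,3) b: {B,S,T0}  orig:{B,S}
  cell(4,4) c: {A,S}
  cell(5,5) b: {B,S,T0}  orig:{B,S}
  cell(6,6) a: {T1}  orig:{}
  cell(7,7) b: {B,S,T0}  orig:{B,S}
  cell(8,8) c: {A,S}
  cell(9,9) c: {A,S}
  cell(0,1) bb: {B,S}
  cell(1,2) bb: {B,S}
  cell(2,3) bb: {B,S}
  cell(3,4) bc: {A,S}
  cell(4,5) cb: ∅
  cell(5,6) ba: {B}
  cell(6,7) ab: ∅
  cell(7,8) bc: {A,S}
  cell(8,9) cc: {A}
  cell(0,2) bbb: {B,S}
  cell(1,3) bbb: {B,S}
  cell(2,4) bbc: {A,S}
  cell(3,5) bcb: ∅
  cell(4,6) cba: ∅
  cell(5,7) bab: {B}
  cell(6,8) abc: ∅
  cell(7,9) bcc: {A,S}
  cell(0,3) bbbb: {B,S}
  cell(1,4) bbbc: {A,S}
  cell(2,5) bbcb: ∅
  cell(3,6) bcba: ∅
  cell(4,7) cbab: ∅
  cell(5,8) babc: ∅
  cell(6,9) abcc: ∅
  cell(0,4) bbbbc: {A,S}
  cell(1,5) bbbcb: ∅
  cell(2,6) bbcba: ∅
  cell(3,7) bcbab: ∅
  cell(4,8) cbabc: ∅
  cell(5,9) babcc: ∅
  cell(0,5) bbbbcb: ∅
  cell(1,6) bbbcba: ∅
  cell(2,7) bbcbab: ∅
  cell(3,8) bcbabc: ∅
  cell(4,9) cbabcc: ∅
  cell(0,6) bbbbcba: ∅
  cell(1,7) bbbcbab: ∅
  cell(2,8) bbcbabc: ∅
  cell(3,9) bcbabcc: ∅
  cell(0,7) bbbbcbab: ∅
  cell(1,8) bbbcbabc: ∅
  cell(2,9) bbcbabcc: ∅
  cell(0,8) bbbbcbabc: ∅
  cell(1,9) bbbcbabcc: ∅
  cell(0,9) bbbbcbabcc: ∅

S ∉ T[0,9] ⇒ NO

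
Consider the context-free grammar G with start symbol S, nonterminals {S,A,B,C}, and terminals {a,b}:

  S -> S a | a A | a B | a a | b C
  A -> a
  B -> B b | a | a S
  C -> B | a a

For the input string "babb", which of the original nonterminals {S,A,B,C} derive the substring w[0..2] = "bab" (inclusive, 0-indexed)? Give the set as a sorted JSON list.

Convert to CNF:
  S -> S T1 | T0 C | T1 A | T1 B | T1 T1
  A -> a
  B -> B T0 | T1 S | a
  C -> B T0 | T1 S | T1 T1 | a
  T0 -> b
  T1 -> a

CYK table (by increasing span) — only the sub-triangle for w[0..2]:
  [0..0]={T0}  "b"  orig:{}
  [1..1]={A,B,C,T1}  "a"  orig:{A,B,C}
  [2..2]={T0}  "b"  orig:{}
  [0..1]={S}  "ba"
  [1..2]={B,C}  "ab"
  [0..2]={S}  "bab"

Original NTs in T[0,2] deriving "bab": ["S"]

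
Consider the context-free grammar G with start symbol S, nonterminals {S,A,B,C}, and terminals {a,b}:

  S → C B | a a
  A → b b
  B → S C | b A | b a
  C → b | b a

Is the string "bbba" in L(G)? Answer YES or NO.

Convert to CNF:
  S -> C B | T1 T1
  A -> T0 T0
  B -> S C | T0 A | T0 T1
  C -> T0 T1 | b
  T0 -> b
  T1 -> a

Fill CYK table bottom-up:
  cell(0,0) b: {C,T0}  orig:{C}
  cell(1,1) b: {C,T0}  orig:{C}
  cell(2,2) b: {C,T0}  orig:{C}
  cell(3,3) a: {T1}  orig:{}
  cell(0,1) bb: {A}
  cell(1,2) bb: {A}
  cell(2,3) ba: {B,C}
  cell(0,2) bbb: {B}
  cell(1,3) bba: {S}
  cell(0,3) bbba: ∅

S ∉ T[0,3] ⇒ NO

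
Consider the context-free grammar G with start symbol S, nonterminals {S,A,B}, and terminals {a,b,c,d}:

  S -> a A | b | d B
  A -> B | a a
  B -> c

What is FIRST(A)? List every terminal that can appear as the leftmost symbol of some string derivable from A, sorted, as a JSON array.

Compute FIRST by fixpoint:
pass 1:
  A via A→a a: +{a}
  B via B→c: +{c}
  S via S→a A: +{a}
  S via S→b: +{b}
  S via S→d B: +{d}
  FIRST[S]={a,b,d}  FIRST[A]={a}  FIRST[B]={c}
pass 2:
  A via A→B: +{c}
  FIRST[S]={a,b,d}  FIRST[A]={a,c}  FIRST[B]={c}
pass 3: (stable)
  FIRST[S]={a,b,d}  FIRST[A]={a,c}  FIRST[B]={c}

FIRST(A) = ["a", "c"]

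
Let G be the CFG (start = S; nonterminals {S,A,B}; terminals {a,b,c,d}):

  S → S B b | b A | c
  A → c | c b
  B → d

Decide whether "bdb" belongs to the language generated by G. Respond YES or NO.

Convert to CNF:
  S -> S X2 | T1 A | c
  A -> T0 T1 | c
  B -> d
  T0 -> c
  T1 -> b
  X2 -> B T1

CYK fill:
  [0..0]={T1}  "b"  orig:{}
  [1..1]={B}  "d"
  [2..2]={T1}  "b"  orig:{}
  [0..1]=∅  "bd"
  [1..2]={X2}  "db"  orig:{}
  [0..2]=∅  "bdb"

S ∉ T[0,2] ⇒ NO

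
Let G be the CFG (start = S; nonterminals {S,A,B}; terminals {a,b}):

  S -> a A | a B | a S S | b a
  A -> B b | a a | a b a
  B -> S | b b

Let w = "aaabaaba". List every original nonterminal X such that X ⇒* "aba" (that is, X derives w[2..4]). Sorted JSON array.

CNF form of G:
  S -> T0 T1 | T1 A | T1 B | T1 X4
  A -> B T0 | T1 T1 | T1 X2
  B -> T0 T0 | T0 T1 | T1 A | T1 B | T1 X3
  T0 -> b
  T1 -> a
  X2 -> T0 T1
  X3 -> S S
  X4 -> S S

CYK fill (cells [i..j] with 2 ≤ i ≤ j ≤ 4 only):
  cell(2,2) a: {T1}  orig:{}
  cell(3,3) b: {T0}  orig:{}
  cell(4,4) a: {T1}  orig:{}
  cell(2,3) ab: ∅
  cell(3,4) ba: {B,S,X2}  orig:{B,S}
  cell(2,4) aba: {A,B,S}

Original NTs in T[2,4] deriving "aba": ["A", "B", "S"]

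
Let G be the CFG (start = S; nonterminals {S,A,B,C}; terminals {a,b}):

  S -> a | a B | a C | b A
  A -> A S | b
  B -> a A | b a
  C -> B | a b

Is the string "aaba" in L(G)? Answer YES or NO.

Convert to CNF:
  S -> T0 B | T0 C | T1 A | a
  A -> A S | b
  B -> T0 A | T1 T0
  C -> T0 A | T0 T1 | T1 T0
  T0 -> a
  T1 -> b

CYK table (by increasing span):
  cell(0,0) a: {S,T0}  orig:{S}
  cell(1,1) a: {S,T0}  orig:{S}
  cell(2,2) b: {A,T1}  orig:{A}
  cell(3,3) a: {S,T0}  orig:{S}
  cell(0,1) aa: ∅
  cell(1,2) ab: {B,C}
  cell(2,3) ba: {A,B,C}
  cell(0,2) aab: {S}
  cell(1,3) aba: {B,C,S}
  cell(0,3) aaba: {S}

S ∈ T[0,3] ⇒ YES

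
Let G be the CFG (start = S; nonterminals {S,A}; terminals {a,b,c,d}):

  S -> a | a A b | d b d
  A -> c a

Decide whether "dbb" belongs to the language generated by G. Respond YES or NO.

CNF form of G:
  S -> T1 X4 | T3 X5 | a
  A -> T0 T1
  T0 -> c
  T1 -> a
  T2 -> b
  T3 -> d
  X4 -> A T2
  X5 -> T2 T3

Fill CYK table bottom-up:
  T[0,0] 'd' = {T3}  orig:{}
  T[1,1] 'b' = {T2}  orig:{}
  T[2,2] 'b' = {T2}  orig:{}
  T[0,1] 'db' = ∅
  T[1,2] 'bb' = ∅
  T[0,2] 'dbb' = ∅

S ∉ T[0,2] ⇒ NO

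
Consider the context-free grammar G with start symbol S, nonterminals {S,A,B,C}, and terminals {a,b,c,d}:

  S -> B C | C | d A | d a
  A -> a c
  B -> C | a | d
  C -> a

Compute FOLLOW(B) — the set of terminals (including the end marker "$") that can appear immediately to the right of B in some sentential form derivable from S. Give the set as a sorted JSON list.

Compute FIRST by fixpoint:
[1]
  A via A→a c: +{a}
  B via B→a: +{a}
  B via B→d: +{d}
  C via C→a: +{a}
  S via S→B C: +{a,d}
  FIRST[S]={a,d}  FIRST[A]={a}  FIRST[B]={a,d}  FIRST[C]={a}
[2] (no change)
  FIRST[S]={a,d}  FIRST[A]={a}  FIRST[B]={a,d}  FIRST[C]={a}

Compute FOLLOW by fixpoint:
initialize: $ ∈ FOLLOW(S)
iter 1:
  S→B C: FOLLOW(B) ⊇ FIRST(C) = {a}; new: +{a}
  S→B C: FOLLOW(C) ⊇ FOLLOW(S) ⊇ {$}; new: +{$}
  S→d A: FOLLOW(A) ⊇ FOLLOW(S) ⊇ {$}; new: +{$}
  FOLLOW(S)={$}  FOLLOW(A)={$}  FOLLOW(B)={a}  FOLLOW(C)={$}
iter 2:
  B→C: FOLLOW(C) ⊇ FOLLOW(B) ⊇ {a}; new: +{a}
  FOLLOW(S)={$}  FOLLOW(A)={$}  FOLLOW(B)={a}  FOLLOW(C)={$,a}
iter 3: — fixpoint
  FOLLOW(S)={$}  FOLLOW(A)={$}  FOLLOW(B)={a}  FOLLOW(C)={$,a}

FOLLOW(B) = ["a"]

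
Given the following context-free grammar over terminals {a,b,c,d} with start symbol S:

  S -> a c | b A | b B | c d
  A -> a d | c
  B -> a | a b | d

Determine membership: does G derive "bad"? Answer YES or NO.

Convert to CNF:
  S -> T0 T3 | T2 A | T2 B | T3 T1
  A -> T0 T1 | c
  B -> T0 T2 | a | d
  T0 -> a
  T1 -> d
  T2 -> b
  T3 -> c

CYK table (by increasing span):
  cell(0,0) b: {T2}  orig:{}
  cell(1,1) a: {B,T0}  orig:{B}
  cell(2,2) d: {B,T1}  orig:{B}
  cell(0,1) ba: {S}
  cell(1,2) ad: {A}
  cell(0,2) bad: {S}

S ∈ T[0,2] ⇒ YES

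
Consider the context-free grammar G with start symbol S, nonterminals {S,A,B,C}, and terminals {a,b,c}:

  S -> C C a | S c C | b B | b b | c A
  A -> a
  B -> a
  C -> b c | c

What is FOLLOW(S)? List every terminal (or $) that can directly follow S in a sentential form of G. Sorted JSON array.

FIRST sets, iterate to fixpoint:
[1]
  A via A→a: +{a}
  B via B→a: +{a}
  C via C→b c: +{b}
  C via C→c: +{c}
  S via S→C C a: +{b,c}
  FIRST[S]={b,c}  FIRST[A]={a}  FIRST[B]={a}  FIRST[C]={b,c}
[2] — fixpoint
  FIRST[S]={b,c}  FIRST[A]={a}  FIRST[B]={a}  FIRST[C]={b,c}

FOLLOW iteration:
initialize: $ ∈ FOLLOW(S)
iter 1:
  S→C C a: FOLLOW(C) ⊇ FIRST(C) = {b,c}; new: +{b,c}
  S→C C a: FOLLOW(C) ⊇ FIRST(a) = {a}; new: +{a}
  S→S c C: FOLLOW(S) ⊇ FIRST(c) = {c}; new: +{c}
  S→S c C: FOLLOW(C) ⊇ FOLLOW(S) ⊇ {$,c}; new: +{$}
  S→b B: FOLLOW(B) ⊇ FOLLOW(S) ⊇ {$,c}; new: +{$,c}
  S→c A: FOLLOW(A) ⊇ FOLLOW(S) ⊇ {$,c}; new: +{$,c}
  FOLLOW(S)={$,c}  FOLLOW(A)={$,c}  FOLLOW(B)={$,c}  FOLLOW(C)={$,a,b,c}
iter 2: (stable)
  FOLLOW(S)={$,c}  FOLLOW(A)={$,c}  FOLLOW(B)={$,c}  FOLLOW(C)={$,a,b,c}

FOLLOW(S) = ["$", "c"]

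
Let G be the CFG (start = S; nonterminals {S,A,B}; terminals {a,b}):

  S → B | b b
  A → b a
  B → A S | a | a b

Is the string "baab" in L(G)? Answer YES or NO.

CNF form of G:
  S -> A S | T0 T0 | T1 T0 | a
  A -> T0 T1
  B -> A S | T1 T0 | a
  T0 -> b
  T1 -> a

CYK fill:
  T[0,0] 'b' = {T0}  orig:{}
  T[1,1] 'a' = {B,S,T1}  orig:{B,S}
  T[2,2] 'a' = {B,S,T1}  orig:{B,S}
  T[3,3] 'b' = {T0}  orig:{}
  T[0,1] 'ba' = {A}
  T[1,2] 'aa' = ∅
  T[2,3] 'ab' = {B,S}
  T[0,2] 'baa' = {B,S}
  T[1,3] 'aab' = ∅
  T[0,3] 'baab' = {B,S}

S ∈ T[0,3] ⇒ YES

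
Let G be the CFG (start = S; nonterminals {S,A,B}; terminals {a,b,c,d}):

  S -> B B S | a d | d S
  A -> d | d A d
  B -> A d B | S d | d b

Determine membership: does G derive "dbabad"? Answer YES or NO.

Convert to CNF:
  S -> B X5 | T0 S | T2 T0
  A -> T0 X3 | d
  B -> A X4 | S T0 | T0 T1
  T0 -> d
  T1 -> b
  T2 -> a
  X3 -> A T0
  X4 -> T0 B
  X5 -> B S

Fill CYK table bottom-up:
  [0..0]={A,T0}  "d"  orig:{A}
  [1..1]={T1}  "b"  orig:{}
  [2..2]={T2}  "a"  orig:{}
  [3..3]={T1}  "b"  orig:{}
  [4..4]={T2}  "a"  orig:{}
  [5..5]={A,T0}  "d"  orig:{A}
  [0..1]={B}  "db"
  [1..2]=∅  "ba"
  [2..3]=∅  "ab"
  [3..4]=∅  "ba"
  [4..5]={S}  "ad"
  [0..2]=∅  "dba"
  [1..3]=∅  "bab"
  [2..4]=∅  "aba"
  [3..5]=∅  "bad"
  [0..3]=∅  "dbab"
  [1..4]=∅  "baba"
  [2..5]=∅  "abad"
  [0..4]=∅  "dbaba"
  [1..5]=∅  "babad"
  [0..5]=∅  "dbabad"

S ∉ T[0,5] ⇒ NO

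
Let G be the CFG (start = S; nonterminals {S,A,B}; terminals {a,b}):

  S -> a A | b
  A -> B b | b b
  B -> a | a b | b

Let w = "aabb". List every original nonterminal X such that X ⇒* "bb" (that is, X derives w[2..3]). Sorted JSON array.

Convert to CNF:
  S -> T1 A | b
  A -> B T0 | T0 T0
  B -> T1 T0 | a | b
  T0 -> b
  T1 -> a

CYK fill (cells [i..j] with 2 ≤ i ≤ j ≤ 3 only):
  [2..2]={B,S,T0}  "b"  orig:{B,S}
  [3..3]={B,S,T0}  "b"  orig:{B,S}
  [2..3]={A}  "bb"

Original NTs in T[2,3] deriving "bb": ["A"]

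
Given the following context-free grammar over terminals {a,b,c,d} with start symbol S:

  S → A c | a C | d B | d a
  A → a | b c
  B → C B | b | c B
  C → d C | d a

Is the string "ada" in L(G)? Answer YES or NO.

CNF form of G:
  S -> A T1 | T2 B | T2 T3 | T3 C
  A -> T0 T1 | a
  B -> C B | T1 B | b
  C -> T2 C | T2 T3
  T0 -> b
  T1 -> c
  T2 -> d
  T3 -> a

CYK fill:
  T[0,0] 'a' = {A,T3}  orig:{A}
  T[1,1] 'd' = {T2}  orig:{}
  T[2,2] 'a' = {A,T3}  orig:{A}
  T[0,1] 'ad' = ∅
  T[1,2] 'da' = {C,S}
  T[0,2] 'ada' = {S}

S ∈ T[0,2] ⇒ YES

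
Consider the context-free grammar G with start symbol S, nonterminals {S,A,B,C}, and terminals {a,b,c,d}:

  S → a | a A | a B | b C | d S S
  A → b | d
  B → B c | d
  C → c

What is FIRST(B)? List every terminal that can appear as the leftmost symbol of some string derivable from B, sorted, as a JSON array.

Compute FIRST by fixpoint:
iter 1:
  A via A→b: +{b}
  A via A→d: +{d}
  B via B→d: +{d}
  C via C→c: +{c}
  S via S→a: +{a}
  S via S→b C: +{b}
  S via S→d S S: +{d}
  S: {a,b,d}  A: {b,d}  B: {d}  C: {c}
iter 2: — fixpoint
  S: {a,b,d}  A: {b,d}  B: {d}  C: {c}

FIRST(B) = ["d"]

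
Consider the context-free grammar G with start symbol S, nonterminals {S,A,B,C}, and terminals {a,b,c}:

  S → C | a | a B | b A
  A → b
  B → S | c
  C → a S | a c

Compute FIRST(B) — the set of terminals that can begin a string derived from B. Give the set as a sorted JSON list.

FIRST sets, iterate to fixpoint:
pass 1:
  A via A→b: +{b}
  B via B→c: +{c}
  C via C→a S: +{a}
  S via S→C: +{a}
  S via S→b A: +{b}
  FIRST(S)={a,b}  FIRST(A)={b}  FIRST(B)={c}  FIRST(C)={a}
pass 2:
  B via B→S: +{a,b}
  FIRST(S)={a,b}  FIRST(A)={b}  FIRST(B)={a,b,c}  FIRST(C)={a}
pass 3: (stable)
  FIRST(S)={a,b}  FIRST(A)={b}  FIRST(B)={a,b,c}  FIRST(C)={a}

FIRST(B) = ["a", "b", "c"]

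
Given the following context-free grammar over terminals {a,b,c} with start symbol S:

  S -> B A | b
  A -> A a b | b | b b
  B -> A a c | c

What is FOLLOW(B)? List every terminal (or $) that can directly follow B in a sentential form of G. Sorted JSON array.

FIRST sets, iterate to fixpoint:
iter 1:
  A via A→b: +{b}
  B via B→A a c: +{b}
  B via B→c: +{c}
  S via S→B A: +{b,c}
  S: {b,c}  A: {b}  B: {b,c}
iter 2: done
  S: {b,c}  A: {b}  B: {b,c}

Compute FOLLOW by fixpoint:
FOLLOW(S) := {$}
[1]
  A→A a b: FOLLOW(A) ⊇ FIRST(a) = {a}; new: +{a}
  S→B A: FOLLOW(B) ⊇ FIRST(A) = {b}; new: +{b}
  S→B A: FOLLOW(A) ⊇ FOLLOW(S) ⊇ {$}; new: +{$}
  S: {$}  A: {$,a}  B: {b}
[2] done
  S: {$}  A: {$,a}  B: {b}

FOLLOW(B) = ["b"]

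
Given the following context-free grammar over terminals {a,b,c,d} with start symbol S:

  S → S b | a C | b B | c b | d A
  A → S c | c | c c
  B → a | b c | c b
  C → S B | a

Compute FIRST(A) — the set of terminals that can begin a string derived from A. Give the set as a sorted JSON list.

Compute FIRST by fixpoint:
iter 1:
  A via A→c: +{c}
  B via B→a: +{a}
  B via B→b c: +{b}
  B via B→c b: +{c}
  C via C→a: +{a}
  S via S→a C: +{a}
  S via S→b B: +{b}
  S via S→c b: +{c}
  S via S→d A: +{d}
  S: {a,b,c,d}  A: {c}  B: {a,b,c}  C: {a}
iter 2:
  A via A→S c: +{a,b,d}
  C via C→S B: +{b,c,d}
  S: {a,b,c,d}  A: {a,b,c,d}  B: {a,b,c}  C: {a,b,c,d}
iter 3: (stable)
  S: {a,b,c,d}  A: {a,b,c,d}  B: {a,b,c}  C: {a,b,c,d}

FIRST(A) = ["a", "b", "c", "d"]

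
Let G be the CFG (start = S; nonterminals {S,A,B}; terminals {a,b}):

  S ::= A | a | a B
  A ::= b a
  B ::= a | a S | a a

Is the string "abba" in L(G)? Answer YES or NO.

CNF form of G:
  S -> T0 T1 | T1 B | a
  A -> T0 T1
  B -> T1 S | T1 T1 | a
  T0 -> b
  T1 -> a

Fill CYK table bottom-up:
  T[0,0] 'a' = {B,S,T1}  orig:{B,S}
  T[1,1] 'b' = {T0}  orig:{}
  T[2,2] 'b' = {T0}  orig:{}
  T[3,3] 'a' = {B,S,T1}  orig:{B,S}
  T[0,1] 'ab' = ∅
  T[1,2] 'bb' = ∅
  T[2,3] 'ba' = {A,S}
  T[0,2] 'abb' = ∅
  T[1,3] 'bba' = ∅
  T[0,3] 'abba' = ∅

S ∉ T[0,3] ⇒ NO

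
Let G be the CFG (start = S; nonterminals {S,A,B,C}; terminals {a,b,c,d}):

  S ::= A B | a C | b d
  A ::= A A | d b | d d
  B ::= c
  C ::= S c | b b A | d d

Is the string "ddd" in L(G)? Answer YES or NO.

Convert to CNF:
  S -> A B | T1 T0 | T3 C
  A -> A A | T0 T0 | T0 T1
  B -> c
  C -> S T2 | T0 T0 | T1 X4
  T0 -> d
  T1 -> b
  T2 -> c
  T3 -> a
  X4 -> T1 A

Fill CYK table bottom-up:
  cell(0,0) d: {T0}  orig:{}
  cell(1,1) d: {T0}  orig:{}
  cell(2,2) d: {T0}  orig:{}
  cell(0,1) dd: {A,C}
  cell(1,2) dd: {A,C}
  cell(0,2) ddd: ∅

S ∉ T[0,2] ⇒ NO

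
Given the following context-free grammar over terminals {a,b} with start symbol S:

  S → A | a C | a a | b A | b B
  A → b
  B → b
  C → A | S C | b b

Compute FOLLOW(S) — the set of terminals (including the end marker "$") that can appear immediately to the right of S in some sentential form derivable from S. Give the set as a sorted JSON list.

FIRST iteration:
[1]
  A via A→b: +{b}
  B via B→b: +{b}
  C via C→A: +{b}
  S via S→A: +{b}
  S via S→a C: +{a}
  FIRST(S)={a,b}  FIRST(A)={b}  FIRST(B)={b}  FIRST(C)={b}
[2]
  C via C→S C: +{a}
  FIRST(S)={a,b}  FIRST(A)={b}  FIRST(B)={b}  FIRST(C)={a,b}
[3] done
  FIRST(S)={a,b}  FIRST(A)={b}  FIRST(B)={b}  FIRST(C)={a,b}

FOLLOW sets:
FOLLOW(S) := {$}
[1]
  C→S C: FOLLOW(S) ⊇ FIRST(C) = {a,b}; new: +{a,b}
  S→A: FOLLOW(A) ⊇ FOLLOW(S) ⊇ {$,a,b}; new: +{$,a,b}
  S→a C: FOLLOW(C) ⊇ FOLLOW(S) ⊇ {$,a,b}; new: +{$,a,b}
  S→b B: FOLLOW(B) ⊇ FOLLOW(S) ⊇ {$,a,b}; new: +{$,a,b}
  FOLLOW(S)={$,a,b}  FOLLOW(A)={$,a,b}  FOLLOW(B)={$,a,b}  FOLLOW(C)={$,a,b}
[2] (no change)
  FOLLOW(S)={$,a,b}  FOLLOW(A)={$,a,b}  FOLLOW(B)={$,a,b}  FOLLOW(C)={$,a,b}

FOLLOW(S) = ["$", "a", "b"]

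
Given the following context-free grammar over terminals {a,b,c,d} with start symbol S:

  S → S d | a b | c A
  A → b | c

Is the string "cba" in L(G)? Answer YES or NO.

CNF form of G:
  S -> S T0 | T1 T2 | T3 A
  A -> b | c
  T0 -> d
  T1 -> a
  T2 -> b
  T3 -> c

CYK fill:
  T[0,0] 'c' = {A,T3}  orig:{A}
  T[1,1] 'b' = {A,T2}  orig:{A}
  T[2,2] 'a' = {T1}  orig:{}
  T[0,1] 'cb' = {S}
  T[1,2] 'ba' = ∅
  T[0,2] 'cba' = ∅

S ∉ T[0,2] ⇒ NO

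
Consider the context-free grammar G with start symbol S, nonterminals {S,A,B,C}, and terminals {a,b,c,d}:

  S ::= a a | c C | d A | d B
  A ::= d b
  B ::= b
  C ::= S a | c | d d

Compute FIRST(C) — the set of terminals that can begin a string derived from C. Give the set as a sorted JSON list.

Compute FIRST by fixpoint:
pass 1:
  A via A→d b: +{d}
  B via B→b: +{b}
  C via C→c: +{c}
  C via C→d d: +{d}
  S via S→a a: +{a}
  S via S→c C: +{c}
  S via S→d A: +{d}
  FIRST[S]={a,c,d}  FIRST[A]={d}  FIRST[B]={b}  FIRST[C]={c,d}
pass 2:
  C via C→S a: +{a}
  FIRST[S]={a,c,d}  FIRST[A]={d}  FIRST[B]={b}  FIRST[C]={a,c,d}
pass 3: done
  FIRST[S]={a,c,d}  FIRST[A]={d}  FIRST[B]={b}  FIRST[C]={a,c,d}

FIRST(C) = ["a", "c", "d"]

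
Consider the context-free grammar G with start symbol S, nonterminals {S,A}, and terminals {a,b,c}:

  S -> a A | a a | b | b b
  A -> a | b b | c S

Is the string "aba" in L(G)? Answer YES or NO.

Convert to CNF:
  S -> T0 T0 | T2 A | T2 T2 | b
  A -> T0 T0 | T1 S | a
  T0 -> b
  T1 -> c
  T2 -> a

CYK fill:
  cell(0,0) a: {A,T2}  orig:{A}
  cell(1,1) b: {S,T0}  orig:{S}
  cell(2,2) a: {A,T2}  orig:{A}
  cell(0,1) ab: ∅
  cell(1,2) ba: ∅
  cell(0,2) aba: ∅

S ∉ T[0,2] ⇒ NO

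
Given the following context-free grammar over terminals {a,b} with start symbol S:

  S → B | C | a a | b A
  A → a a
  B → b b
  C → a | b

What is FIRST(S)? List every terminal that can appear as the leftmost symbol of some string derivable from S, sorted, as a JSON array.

Compute FIRST by fixpoint:
pass 1:
  A via A→a a: +{a}
  B via B→b b: +{b}
  C via C→a: +{a}
  C via C→b: +{b}
  S via S→B: +{b}
  S via S→C: +{a}
  S: {a,b}  A: {a}  B: {b}  C: {a,b}
pass 2: (stable)
  S: {a,b}  A: {a}  B: {b}  C: {a,b}

FIRST(S) = ["a", "b"]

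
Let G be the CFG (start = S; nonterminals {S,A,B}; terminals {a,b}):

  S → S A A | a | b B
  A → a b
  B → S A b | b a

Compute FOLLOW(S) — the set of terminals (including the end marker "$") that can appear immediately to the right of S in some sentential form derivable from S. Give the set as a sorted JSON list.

FIRST iteration:
pass 1:
  A via A→a b: +{a}
  B via B→b a: +{b}
  S via S→a: +{a}
  S via S→b B: +{b}
  FIRST[S]={a,b}  FIRST[A]={a}  FIRST[B]={b}
pass 2:
  B via B→S A b: +{a}
  FIRST[S]={a,b}  FIRST[A]={a}  FIRST[B]={a,b}
pass 3: done
  FIRST[S]={a,b}  FIRST[A]={a}  FIRST[B]={a,b}

Compute FOLLOW by fixpoint:
initialize: $ ∈ FOLLOW(S)
[1]
  B→S A b: FOLLOW(S) ⊇ FIRST(A) = {a}; new: +{a}
  B→S A b: FOLLOW(A) ⊇ FIRST(b) = {b}; new: +{b}
  S→S A A: FOLLOW(A) ⊇ FIRST(A) = {a}; new: +{a}
  S→S A A: FOLLOW(A) ⊇ FOLLOW(S) ⊇ {$,a}; new: +{$}
  S→b B: FOLLOW(B) ⊇ FOLLOW(S) ⊇ {$,a}; new: +{$,a}
  S: {$,a}  A: {$,a,b}  B: {$,a}
[2] (no change)
  S: {$,a}  A: {$,a,b}  B: {$,a}

FOLLOW(S) = ["$", "a"]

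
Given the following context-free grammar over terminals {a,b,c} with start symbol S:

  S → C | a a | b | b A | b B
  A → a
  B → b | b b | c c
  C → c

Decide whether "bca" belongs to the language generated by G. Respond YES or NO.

CNF form of G:
  S -> T0 A | T0 B | T2 T2 | b | c
  A -> a
  B -> T0 T0 | T1 T1 | b
  C -> c
  T0 -> b
  T1 -> c
  T2 -> a

CYK table (by increasing span):
  T[0,0] 'b' = {B,S,T0}  orig:{B,S}
  T[1,1] 'c' = {C,S,T1}  orig:{C,S}
  T[2,2] 'a' = {A,T2}  orig:{A}
  T[0,1] 'bc' = ∅
  T[1,2] 'ca' = ∅
  T[0,2] 'bca' = ∅

S ∉ T[0,2] ⇒ NO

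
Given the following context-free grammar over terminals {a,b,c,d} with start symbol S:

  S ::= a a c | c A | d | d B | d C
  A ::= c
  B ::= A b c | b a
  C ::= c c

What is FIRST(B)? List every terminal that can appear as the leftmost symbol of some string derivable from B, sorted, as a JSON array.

FIRST iteration:
iter 1:
  A via A→c: +{c}
  B via B→A b c: +{c}
  B via B→b a: +{b}
  C via C→c c: +{c}
  S via S→a a c: +{a}
  S via S→c A: +{c}
  S via S→d: +{d}
  FIRST(S)={a,c,d}  FIRST(A)={c}  FIRST(B)={b,c}  FIRST(C)={c}
iter 2: — fixpoint
  FIRST(S)={a,c,d}  FIRST(A)={c}  FIRST(B)={b,c}  FIRST(C)={c}

FIRST(B) = ["b", "c"]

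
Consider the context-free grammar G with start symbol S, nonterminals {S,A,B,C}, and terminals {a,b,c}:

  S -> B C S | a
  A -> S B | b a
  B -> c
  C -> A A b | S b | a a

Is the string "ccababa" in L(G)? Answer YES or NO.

CNF form of G:
  S -> B X3 | a
  A -> S B | T0 T1
  B -> c
  C -> A X2 | S T0 | T1 T1
  T0 -> b
  T1 -> a
  X2 -> A T0
  X3 -> C S

Fill CYK table bottom-up:
  [0..0]={B}  "c"
  [1..1]={B}  "c"
  [2..2]={S,T1}  "a"  orig:{S}
  [3..3]={T0}  "b"  orig:{}
  [4..4]={S,T1}  "a"  orig:{S}
  [5..5]={T0}  "b"  orig:{}
  [6..6]={S,T1}  "a"  orig:{S}
  [0..1]=∅  "cc"
  [1..2]=∅  "ca"
  [2..3]={C}  "ab"
  [3..4]={A}  "ba"
  [4..5]={C}  "ab"
  [5..6]={A}  "ba"
  [0..2]=∅  "cca"
  [1..3]=∅  "cab"
  [2..4]={X3}  "aba"  orig:{}
  [3..5]={X2}  "bab"  orig:{}
  [4..6]={X3}  "aba"  orig:{}
  [0..3]=∅  "ccab"
  [1..4]={S}  "caba"
  [2..5]=∅  "abab"
  [3..6]=∅  "baba"
  [0..4]=∅  "ccaba"
  [1..5]={C}  "cabab"
  [2..6]=∅  "ababa"
  [0..5]=∅  "ccabab"
  [1..6]={X3}  "cababa"  orig:{}
  [0..6]={S}  "ccababa"

S ∈ T[0,6] ⇒ YES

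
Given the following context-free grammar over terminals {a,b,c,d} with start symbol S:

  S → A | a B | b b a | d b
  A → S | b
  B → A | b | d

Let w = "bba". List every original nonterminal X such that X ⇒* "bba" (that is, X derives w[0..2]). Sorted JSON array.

CNF form of G:
  S -> T0 B | T1 X5 | T2 T1 | b
  A -> T0 B | T1 X3 | T2 T1 | b
  B -> T0 B | T1 X4 | T2 T1 | b | d
  T0 -> a
  T1 -> b
  T2 -> d
  X3 -> T1 T0
  X4 -> T1 T0
  X5 -> T1 T0

CYK table (by increasing span), restricted to cells inside w[0..2]:
  cell(0,0) b: {A,B,S,T1}  orig:{A,B,S}
  cell(1,1) b: {A,B,S,T1}  orig:{A,B,S}
  cell(2,2) a: {T0}  orig:{}
  cell(0,1) bb: ∅
  cell(1,2) ba: {X3,X4,X5}  orig:{}
  cell(0,2) bba: {A,B,S}

Original NTs in T[0,2] deriving "bba": ["A", "B", "S"]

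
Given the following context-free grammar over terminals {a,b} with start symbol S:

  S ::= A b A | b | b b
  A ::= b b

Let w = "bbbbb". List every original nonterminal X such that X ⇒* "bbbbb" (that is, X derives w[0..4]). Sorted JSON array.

CNF form of G:
  S -> A X1 | T0 T0 | b
  A -> T0 T0
  T0 -> b
  X1 -> T0 A

CYK table (by increasing span) (cells [i..j] with 0 ≤ i ≤ j ≤ 4 only):
  T[0,0] 'b' = {S,T0}  orig:{S}
  T[1,1] 'b' = {S,T0}  orig:{S}
  T[2,2] 'b' = {S,T0}  orig:{S}
  T[3,3] 'b' = {S,T0}  orig:{S}
  T[4,4] 'b' = {S,T0}  orig:{S}
  T[0,1] 'bb' = {A,S}
  T[1,2] 'bb' = {A,S}
  T[2,3] 'bb' = {A,S}
  T[3,4] 'bb' = {A,S}
  T[0,2] 'bbb' = {X1}  orig:{}
  T[1,3] 'bbb' = {X1}  orig:{}
  T[2,4] 'bbb' = {X1}  orig:{}
  T[0,3] 'bbbb' = ∅
  T[1,4] 'bbbb' = ∅
  T[0,4] 'bbbbb' = {S}

Original NTs in T[0,4] deriving "bbbbb": ["S"]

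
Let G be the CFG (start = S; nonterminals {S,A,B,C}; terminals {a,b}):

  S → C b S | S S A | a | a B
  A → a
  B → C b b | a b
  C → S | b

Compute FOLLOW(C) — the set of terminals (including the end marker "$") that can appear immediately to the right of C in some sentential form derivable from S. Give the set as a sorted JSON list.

FIRST iteration:
pass 1:
  A via A→a: +{a}
  B via B→a b: +{a}
  C via C→b: +{b}
  S via S→C b S: +{b}
  S via S→a: +{a}
  FIRST(S)={a,b}  FIRST(A)={a}  FIRST(B)={a}  FIRST(C)={b}
pass 2:
  B via B→C b b: +{b}
  C via C→S: +{a}
  FIRST(S)={a,b}  FIRST(A)={a}  FIRST(B)={a,b}  FIRST(C)={a,b}
pass 3: (stable)
  FIRST(S)={a,b}  FIRST(A)={a}  FIRST(B)={a,b}  FIRST(C)={a,b}

Compute FOLLOW by fixpoint:
initialize: $ ∈ FOLLOW(S)
iter 1:
  B→C b b: FOLLOW(C) ⊇ FIRST(b) = {b}; new: +{b}
  C→S: FOLLOW(S) ⊇ FOLLOW(C) ⊇ {b}; new: +{b}
  S→S S A: FOLLOW(S) ⊇ FIRST(S) = {a,b}; new: +{a}
  S→S S A: FOLLOW(A) ⊇ FOLLOW(S) ⊇ {$,a,b}; new: +{$,a,b}
  S→a B: FOLLOW(B) ⊇ FOLLOW(S) ⊇ {$,a,b}; new: +{$,a,b}
  FOLLOW(S)={$,a,b}  FOLLOW(A)={$,a,b}  FOLLOW(B)={$,a,b}  FOLLOW(C)={b}
iter 2: done
  FOLLOW(S)={$,a,b}  FOLLOW(A)={$,a,b}  FOLLOW(B)={$,a,b}  FOLLOW(C)={b}

FOLLOW(C) = ["b"]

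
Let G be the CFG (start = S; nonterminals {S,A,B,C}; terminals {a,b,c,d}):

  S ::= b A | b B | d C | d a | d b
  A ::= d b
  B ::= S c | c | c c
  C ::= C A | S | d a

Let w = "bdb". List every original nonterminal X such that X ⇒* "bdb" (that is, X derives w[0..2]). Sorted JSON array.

CNF form of G:
  S -> T0 C | T0 T1 | T0 T3 | T1 A | T1 B
  A -> T0 T1
  B -> S T2 | T2 T2 | c
  C -> C A | T0 C | T0 T1 | T0 T3 | T1 A | T1 B
  T0 -> d
  T1 -> b
  T2 -> c
  T3 -> a

CYK fill — only the sub-triangle for w[0..2]:
  T[0,0] 'b' = {T1}  orig:{}
  T[1,1] 'd' = {T0}  orig:{}
  T[2,2] 'b' = {T1}  orig:{}
  T[0,1] 'bd' = ∅
  T[1,2] 'db' = {A,C,S}
  T[0,2] 'bdb' = {C,S}

Original NTs in T[0,2] deriving "bdb": ["C", "S"]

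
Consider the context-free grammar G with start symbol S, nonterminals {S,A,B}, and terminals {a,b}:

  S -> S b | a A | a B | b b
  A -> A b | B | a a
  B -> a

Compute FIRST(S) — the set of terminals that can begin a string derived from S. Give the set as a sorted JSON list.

Compute FIRST by fixpoint:
round 1:
  A via A→a a: +{a}
  B via B→a: +{a}
  S via S→a A: +{a}
  S via S→b b: +{b}
  S: {a,b}  A: {a}  B: {a}
round 2: (stable)
  S: {a,b}  A: {a}  B: {a}

FIRST(S) = ["a", "b"]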